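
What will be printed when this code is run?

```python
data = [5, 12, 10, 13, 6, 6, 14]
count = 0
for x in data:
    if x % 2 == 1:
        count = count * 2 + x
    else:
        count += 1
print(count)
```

30

x=5: odd, count = 0*2+5 = 5
x=12: not odd, count = 5+1 = 6
x=10: not odd, count = 6+1 = 7
x=13: odd, count = 7*2+13 = 27
x=6: not odd, count = 27+1 = 28
x=6: not odd, count = 28+1 = 29
x=14: not odd, count = 29+1 = 30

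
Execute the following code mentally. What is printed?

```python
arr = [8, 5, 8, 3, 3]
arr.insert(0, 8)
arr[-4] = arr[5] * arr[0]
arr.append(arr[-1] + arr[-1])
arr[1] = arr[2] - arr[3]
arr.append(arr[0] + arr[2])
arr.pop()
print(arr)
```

insert 8 at 0 → [8, 8, 5, 8, 3, 3]
arr[-4] = arr[5]*arr[0] = 3*8 = 24 → [8, 8, 24, 8, 3, 3]
append arr[-1]+arr[-1] = 3+3 = 6 → [8, 8, 24, 8, 3, 3, 6]
arr[1] = arr[2]-arr[3] = 24-8 = 16 → [8, 16, 24, 8, 3, 3, 6]
append arr[0]+arr[2] = 8+24 = 32 → [8, 16, 24, 8, 3, 3, 6, 32]
pop() removes 32 → [8, 16, 24, 8, 3, 3, 6]

[8, 16, 24, 8, 3, 3, 6]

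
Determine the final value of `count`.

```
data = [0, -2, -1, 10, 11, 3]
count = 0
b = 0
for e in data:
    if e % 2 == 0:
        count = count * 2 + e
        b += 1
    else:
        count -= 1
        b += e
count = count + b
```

18

e=0: even, count = 0*2+0 = 0; b=1
e=-2: even, count = 0*2+(-2) = -2; b=2
e=-1: not even, count = (-2)-1 = -3; b=1
e=10: even, count = (-3)*2+10 = 4; b=2
e=11: not even, count = 4-1 = 3; b=13
e=3: not even, count = 3-1 = 2; b=16
count+b = 2+16 = 18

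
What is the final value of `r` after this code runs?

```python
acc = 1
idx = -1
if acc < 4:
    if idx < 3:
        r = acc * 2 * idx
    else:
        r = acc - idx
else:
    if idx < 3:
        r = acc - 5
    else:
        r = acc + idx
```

acc=1, idx=-1
acc < 4 is True; idx < 3 is True
→ r = acc * 2 * idx = -2

-2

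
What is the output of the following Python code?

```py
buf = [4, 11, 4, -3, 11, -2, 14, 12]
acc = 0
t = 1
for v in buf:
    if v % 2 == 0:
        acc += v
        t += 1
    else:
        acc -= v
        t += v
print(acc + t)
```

v=4: even, acc = 0+4 = 4; t=2
v=11: not even, acc = 4-11 = -7; t=13
v=4: even, acc = (-7)+4 = -3; t=14
v=-3: not even, acc = (-3)-(-3) = 0; t=11
v=11: not even, acc = 0-11 = -11; t=22
v=-2: even, acc = (-11)+(-2) = -13; t=23
v=14: even, acc = (-13)+14 = 1; t=24
v=12: even, acc = 1+12 = 13; t=25
acc+t = 13+25 = 38

38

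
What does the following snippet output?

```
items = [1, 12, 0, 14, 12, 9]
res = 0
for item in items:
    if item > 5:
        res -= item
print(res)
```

-47

item=1: not >5
item=12: >5, res = 0-12 = -12
item=0: not >5
item=14: >5, res = (-12)-14 = -26
item=12: >5, res = (-26)-12 = -38
item=9: >5, res = (-38)-9 = -47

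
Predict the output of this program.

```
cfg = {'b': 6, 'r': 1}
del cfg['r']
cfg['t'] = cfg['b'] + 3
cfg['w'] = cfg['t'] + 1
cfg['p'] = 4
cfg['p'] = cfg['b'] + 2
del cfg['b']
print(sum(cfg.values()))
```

27

del 'r' → {'b': 6}
cfg['t'] = cfg['b']+3 = 9 → {'b': 6, 't': 9}
cfg['w'] = cfg['t']+1 = 10 → {'b': 6, 't': 9, 'w': 10}
cfg['p'] = 4 → {'b': 6, 't': 9, 'w': 10, 'p': 4}
cfg['p'] = cfg['b']+2 = 8 → {'b': 6, 't': 9, 'w': 10, 'p': 8}
del 'b' → {'t': 9, 'w': 10, 'p': 8}
sum of values = 27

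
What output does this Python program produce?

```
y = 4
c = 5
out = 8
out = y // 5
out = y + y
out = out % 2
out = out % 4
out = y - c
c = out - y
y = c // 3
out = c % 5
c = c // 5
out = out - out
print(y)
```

-2

out = 4//5 = 0
out = 4+4 = 8
out = 8%2 = 0
out = 0%4 = 0
out = 4-5 = -1
c = (-1)-4 = -5
y = (-5)//3 = -2
out = (-5)%5 = 0
c = (-5)//5 = -1
out = 0-0 = 0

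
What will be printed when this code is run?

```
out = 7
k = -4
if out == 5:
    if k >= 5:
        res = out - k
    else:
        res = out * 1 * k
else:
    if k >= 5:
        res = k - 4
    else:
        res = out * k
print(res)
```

-28

out=7, k=-4
out == 5 is False; k >= 5 is False
→ res = out * k = -28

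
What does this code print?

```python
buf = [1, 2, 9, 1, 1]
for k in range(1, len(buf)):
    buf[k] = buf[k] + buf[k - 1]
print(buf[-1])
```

k=1: buf[1] = 2+1 = 3 → [1, 3, 9, 1, 1]
k=2: buf[2] = 9+3 = 12 → [1, 3, 12, 1, 1]
k=3: buf[3] = 1+12 = 13 → [1, 3, 12, 13, 1]
k=4: buf[4] = 1+13 = 14 → [1, 3, 12, 13, 14]

14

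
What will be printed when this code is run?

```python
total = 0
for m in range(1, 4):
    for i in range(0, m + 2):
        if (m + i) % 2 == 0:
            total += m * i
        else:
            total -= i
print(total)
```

m=1,i=0: odd sum, total = 0-0 = 0
m=1,i=1: even sum, total = 0+1 = 1
m=1,i=2: odd sum, total = 1-2 = -1
m=2,i=0: even sum, total = (-1)+0 = -1
m=2,i=1: odd sum, total = (-1)-1 = -2
m=2,i=2: even sum, total = (-2)+4 = 2
m=2,i=3: odd sum, total = 2-3 = -1
m=3,i=0: odd sum, total = (-1)-0 = -1
m=3,i=1: even sum, total = (-1)+3 = 2
m=3,i=2: odd sum, total = 2-2 = 0
m=3,i=3: even sum, total = 0+9 = 9
m=3,i=4: odd sum, total = 9-4 = 5

5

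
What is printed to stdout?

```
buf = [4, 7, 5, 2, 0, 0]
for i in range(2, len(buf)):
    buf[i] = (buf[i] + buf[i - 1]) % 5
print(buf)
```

[4, 7, 2, 4, 4, 4]

i=2: buf[2] = (5+7)%5 = 2 → [4, 7, 2, 2, 0, 0]
i=3: buf[3] = (2+2)%5 = 4 → [4, 7, 2, 4, 0, 0]
i=4: buf[4] = (0+4)%5 = 4 → [4, 7, 2, 4, 4, 0]
i=5: buf[5] = (0+4)%5 = 4 → [4, 7, 2, 4, 4, 4]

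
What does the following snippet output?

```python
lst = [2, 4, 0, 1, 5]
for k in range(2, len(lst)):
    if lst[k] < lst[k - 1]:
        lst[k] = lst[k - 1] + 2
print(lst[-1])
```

k=2: 0<4, lst[2] = 4+2 = 6 → [2, 4, 6, 1, 5]
k=3: 1<6, lst[3] = 6+2 = 8 → [2, 4, 6, 8, 5]
k=4: 5<8, lst[4] = 8+2 = 10 → [2, 4, 6, 8, 10]

10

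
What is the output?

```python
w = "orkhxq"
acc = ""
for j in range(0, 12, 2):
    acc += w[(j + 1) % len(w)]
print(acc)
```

j=0: add w[1]='r' → 'r'
j=2: add w[3]='h' → 'rh'
j=4: add w[5]='q' → 'rhq'
j=6: add w[1]='r' → 'rhqr'
j=8: add w[3]='h' → 'rhqrh'
j=10: add w[5]='q' → 'rhqrhq'

rhqrhq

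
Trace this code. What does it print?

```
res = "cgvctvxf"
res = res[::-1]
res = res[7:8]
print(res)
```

reverse → 'fxvtcvgc'
slice [7:8] → 'c'

c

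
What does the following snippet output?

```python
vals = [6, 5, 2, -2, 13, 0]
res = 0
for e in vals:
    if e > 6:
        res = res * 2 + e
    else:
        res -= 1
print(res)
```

4

e=6: not >6, res = 0-1 = -1
e=5: not >6, res = (-1)-1 = -2
e=2: not >6, res = (-2)-1 = -3
e=-2: not >6, res = (-3)-1 = -4
e=13: >6, res = (-4)*2+13 = 5
e=0: not >6, res = 5-1 = 4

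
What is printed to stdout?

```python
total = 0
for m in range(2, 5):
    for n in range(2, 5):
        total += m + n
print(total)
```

m=2,n=2: total = 0+4 = 4
m=2,n=3: total = 4+5 = 9
m=2,n=4: total = 9+6 = 15
m=3,n=2: total = 15+5 = 20
m=3,n=3: total = 20+6 = 26
m=3,n=4: total = 26+7 = 33
m=4,n=2: total = 33+6 = 39
m=4,n=3: total = 39+7 = 46
m=4,n=4: total = 46+8 = 54

54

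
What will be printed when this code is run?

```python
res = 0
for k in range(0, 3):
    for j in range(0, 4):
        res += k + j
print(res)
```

30

k=0,j=0: res = 0+0 = 0
k=0,j=1: res = 0+1 = 1
k=0,j=2: res = 1+2 = 3
k=0,j=3: res = 3+3 = 6
k=1,j=0: res = 6+1 = 7
k=1,j=1: res = 7+2 = 9
k=1,j=2: res = 9+3 = 12
k=1,j=3: res = 12+4 = 16
k=2,j=0: res = 16+2 = 18
k=2,j=1: res = 18+3 = 21
k=2,j=2: res = 21+4 = 25
k=2,j=3: res = 25+5 = 30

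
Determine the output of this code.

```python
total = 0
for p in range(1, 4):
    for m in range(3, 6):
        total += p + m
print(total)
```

54

p=1,m=3: total = 0+4 = 4
p=1,m=4: total = 4+5 = 9
p=1,m=5: total = 9+6 = 15
p=2,m=3: total = 15+5 = 20
p=2,m=4: total = 20+6 = 26
p=2,m=5: total = 26+7 = 33
p=3,m=3: total = 33+6 = 39
p=3,m=4: total = 39+7 = 46
p=3,m=5: total = 46+8 = 54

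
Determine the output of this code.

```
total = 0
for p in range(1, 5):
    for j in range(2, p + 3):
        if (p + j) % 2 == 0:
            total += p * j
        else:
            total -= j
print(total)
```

68

p=1,j=2: odd sum, total = 0-2 = -2
p=1,j=3: even sum, total = (-2)+3 = 1
p=2,j=2: even sum, total = 1+4 = 5
p=2,j=3: odd sum, total = 5-3 = 2
p=2,j=4: even sum, total = 2+8 = 10
p=3,j=2: odd sum, total = 10-2 = 8
p=3,j=3: even sum, total = 8+9 = 17
p=3,j=4: odd sum, total = 17-4 = 13
p=3,j=5: even sum, total = 13+15 = 28
p=4,j=2: even sum, total = 28+8 = 36
p=4,j=3: odd sum, total = 36-3 = 33
p=4,j=4: even sum, total = 33+16 = 49
p=4,j=5: odd sum, total = 49-5 = 44
p=4,j=6: even sum, total = 44+24 = 68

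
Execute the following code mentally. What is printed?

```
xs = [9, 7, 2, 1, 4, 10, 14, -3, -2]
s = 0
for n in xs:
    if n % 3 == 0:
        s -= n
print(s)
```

-6

n=9: %3==0, s = 0-9 = -9
n=7: not %3==0
n=2: not %3==0
n=1: not %3==0
n=4: not %3==0
n=10: not %3==0
n=14: not %3==0
n=-3: %3==0, s = (-9)-(-3) = -6
n=-2: not %3==0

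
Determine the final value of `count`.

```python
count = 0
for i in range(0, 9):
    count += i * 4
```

i=0: count = 0+0*4 = 0
i=1: count = 0+1*4 = 4
i=2: count = 4+2*4 = 12
i=3: count = 12+3*4 = 24
i=4: count = 24+4*4 = 40
i=5: count = 40+5*4 = 60
i=6: count = 60+6*4 = 84
i=7: count = 84+7*4 = 112
i=8: count = 112+8*4 = 144

144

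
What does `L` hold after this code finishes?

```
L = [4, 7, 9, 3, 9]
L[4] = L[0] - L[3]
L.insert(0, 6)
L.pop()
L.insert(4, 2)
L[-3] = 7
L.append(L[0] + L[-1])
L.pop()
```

L[4] = L[0]-L[3] = 4-3 = 1 → [4, 7, 9, 3, 1]
insert 6 at 0 → [6, 4, 7, 9, 3, 1]
pop() removes 1 → [6, 4, 7, 9, 3]
insert 2 at 4 → [6, 4, 7, 9, 2, 3]
L[-3] = 7 → [6, 4, 7, 7, 2, 3]
append L[0]+L[-1] = 6+3 = 9 → [6, 4, 7, 7, 2, 3, 9]
pop() removes 9 → [6, 4, 7, 7, 2, 3]

[6, 4, 7, 7, 2, 3]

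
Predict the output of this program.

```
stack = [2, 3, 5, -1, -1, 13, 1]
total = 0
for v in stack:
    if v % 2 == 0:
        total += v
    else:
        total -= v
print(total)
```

v=2: even, total = 0+2 = 2
v=3: not even, total = 2-3 = -1
v=5: not even, total = (-1)-5 = -6
v=-1: not even, total = (-6)-(-1) = -5
v=-1: not even, total = (-5)-(-1) = -4
v=13: not even, total = (-4)-13 = -17
v=1: not even, total = (-17)-1 = -18

-18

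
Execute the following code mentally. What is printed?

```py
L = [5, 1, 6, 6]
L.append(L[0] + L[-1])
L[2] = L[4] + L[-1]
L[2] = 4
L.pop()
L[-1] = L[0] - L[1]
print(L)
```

append L[0]+L[-1] = 5+6 = 11 → [5, 1, 6, 6, 11]
L[2] = L[4]+L[-1] = 11+11 = 22 → [5, 1, 22, 6, 11]
L[2] = 4 → [5, 1, 4, 6, 11]
pop() removes 11 → [5, 1, 4, 6]
L[-1] = L[0]-L[1] = 5-1 = 4 → [5, 1, 4, 4]

[5, 1, 4, 4]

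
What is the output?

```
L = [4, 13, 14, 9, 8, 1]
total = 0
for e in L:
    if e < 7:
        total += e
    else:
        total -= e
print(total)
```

e=4: <7, total = 0+4 = 4
e=13: not <7, total = 4-13 = -9
e=14: not <7, total = (-9)-14 = -23
e=9: not <7, total = (-23)-9 = -32
e=8: not <7, total = (-32)-8 = -40
e=1: <7, total = (-40)+1 = -39

-39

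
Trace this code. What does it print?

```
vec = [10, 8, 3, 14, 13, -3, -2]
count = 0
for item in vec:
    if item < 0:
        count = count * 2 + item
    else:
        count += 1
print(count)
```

12

item=10: not <0, count = 0+1 = 1
item=8: not <0, count = 1+1 = 2
item=3: not <0, count = 2+1 = 3
item=14: not <0, count = 3+1 = 4
item=13: not <0, count = 4+1 = 5
item=-3: <0, count = 5*2+(-3) = 7
item=-2: <0, count = 7*2+(-2) = 12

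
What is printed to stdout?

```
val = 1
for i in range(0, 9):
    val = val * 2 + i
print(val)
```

i=0: val = 1*2+0 = 2
i=1: val = 2*2+1 = 5
i=2: val = 5*2+2 = 12
i=3: val = 12*2+3 = 27
i=4: val = 27*2+4 = 58
i=5: val = 58*2+5 = 121
i=6: val = 121*2+6 = 248
i=7: val = 248*2+7 = 503
i=8: val = 503*2+8 = 1014

1014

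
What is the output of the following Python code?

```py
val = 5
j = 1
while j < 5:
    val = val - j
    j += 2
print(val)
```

1

j=1: val = 5-1 = 4
j=3: val = 4-3 = 1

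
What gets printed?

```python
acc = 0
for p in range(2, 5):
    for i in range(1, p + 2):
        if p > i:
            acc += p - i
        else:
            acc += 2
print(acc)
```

22

p=2,i=1: 2>1, acc = 0+1 = 1
p=2,i=2: not 2>2, acc = 1+2 = 3
p=2,i=3: not 2>3, acc = 3+2 = 5
p=3,i=1: 3>1, acc = 5+2 = 7
p=3,i=2: 3>2, acc = 7+1 = 8
p=3,i=3: not 3>3, acc = 8+2 = 10
p=3,i=4: not 3>4, acc = 10+2 = 12
p=4,i=1: 4>1, acc = 12+3 = 15
p=4,i=2: 4>2, acc = 15+2 = 17
p=4,i=3: 4>3, acc = 17+1 = 18
p=4,i=4: not 4>4, acc = 18+2 = 20
p=4,i=5: not 4>5, acc = 20+2 = 22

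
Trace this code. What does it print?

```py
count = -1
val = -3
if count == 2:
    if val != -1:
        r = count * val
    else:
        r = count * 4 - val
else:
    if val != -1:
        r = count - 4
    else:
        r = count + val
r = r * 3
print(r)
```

count=-1, val=-3
count == 2 is False; val != -1 is True
→ r = count - 4 = -5
r = (-5)*3 = -15

-15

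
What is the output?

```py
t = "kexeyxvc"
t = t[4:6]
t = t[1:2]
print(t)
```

slice [4:6] → 'yx'
slice [1:2] → 'x'

x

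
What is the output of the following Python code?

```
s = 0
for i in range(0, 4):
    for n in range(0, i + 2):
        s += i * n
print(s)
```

i=0,n=0: s = 0+0 = 0
i=0,n=1: s = 0+0 = 0
i=1,n=0: s = 0+0 = 0
i=1,n=1: s = 0+1 = 1
i=1,n=2: s = 1+2 = 3
i=2,n=0: s = 3+0 = 3
i=2,n=1: s = 3+2 = 5
i=2,n=2: s = 5+4 = 9
i=2,n=3: s = 9+6 = 15
i=3,n=0: s = 15+0 = 15
i=3,n=1: s = 15+3 = 18
i=3,n=2: s = 18+6 = 24
i=3,n=3: s = 24+9 = 33
i=3,n=4: s = 33+12 = 45

45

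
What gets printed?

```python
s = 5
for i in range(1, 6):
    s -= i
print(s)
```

i=1: s = 5-1 = 4
i=2: s = 4-2 = 2
i=3: s = 2-3 = -1
i=4: s = (-1)-4 = -5
i=5: s = (-5)-5 = -10

-10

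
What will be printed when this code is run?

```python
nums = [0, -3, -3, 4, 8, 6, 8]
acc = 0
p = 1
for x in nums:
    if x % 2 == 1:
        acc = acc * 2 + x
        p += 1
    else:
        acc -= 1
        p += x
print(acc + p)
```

12

x=0: not odd, acc = 0-1 = -1; p=1
x=-3: odd, acc = (-1)*2+(-3) = -5; p=2
x=-3: odd, acc = (-5)*2+(-3) = -13; p=3
x=4: not odd, acc = (-13)-1 = -14; p=7
x=8: not odd, acc = (-14)-1 = -15; p=15
x=6: not odd, acc = (-15)-1 = -16; p=21
x=8: not odd, acc = (-16)-1 = -17; p=29
acc+p = (-17)+29 = 12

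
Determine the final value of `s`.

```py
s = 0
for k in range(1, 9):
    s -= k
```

-36

k=1: s = 0-1 = -1
k=2: s = (-1)-2 = -3
k=3: s = (-3)-3 = -6
k=4: s = (-6)-4 = -10
k=5: s = (-10)-5 = -15
k=6: s = (-15)-6 = -21
k=7: s = (-21)-7 = -28
k=8: s = (-28)-8 = -36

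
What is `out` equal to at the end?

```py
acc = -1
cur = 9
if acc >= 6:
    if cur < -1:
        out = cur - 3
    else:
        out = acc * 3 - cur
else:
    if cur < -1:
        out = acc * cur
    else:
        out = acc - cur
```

acc=-1, cur=9
acc >= 6 is False; cur < -1 is False
→ out = acc - cur = -10

-10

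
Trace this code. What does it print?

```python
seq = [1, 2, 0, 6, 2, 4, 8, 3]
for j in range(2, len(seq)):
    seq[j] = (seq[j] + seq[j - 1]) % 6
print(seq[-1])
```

1

j=2: seq[2] = (0+2)%6 = 2 → [1, 2, 2, 6, 2, 4, 8, 3]
j=3: seq[3] = (6+2)%6 = 2 → [1, 2, 2, 2, 2, 4, 8, 3]
j=4: seq[4] = (2+2)%6 = 4 → [1, 2, 2, 2, 4, 4, 8, 3]
j=5: seq[5] = (4+4)%6 = 2 → [1, 2, 2, 2, 4, 2, 8, 3]
j=6: seq[6] = (8+2)%6 = 4 → [1, 2, 2, 2, 4, 2, 4, 3]
j=7: seq[7] = (3+4)%6 = 1 → [1, 2, 2, 2, 4, 2, 4, 1]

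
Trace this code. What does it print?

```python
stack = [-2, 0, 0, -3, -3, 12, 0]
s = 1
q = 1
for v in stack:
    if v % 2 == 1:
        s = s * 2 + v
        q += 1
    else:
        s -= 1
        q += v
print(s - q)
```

v=-2: not odd, s = 1-1 = 0; q=-1
v=0: not odd, s = 0-1 = -1; q=-1
v=0: not odd, s = (-1)-1 = -2; q=-1
v=-3: odd, s = (-2)*2+(-3) = -7; q=0
v=-3: odd, s = (-7)*2+(-3) = -17; q=1
v=12: not odd, s = (-17)-1 = -18; q=13
v=0: not odd, s = (-18)-1 = -19; q=13
s-q = (-19)-13 = -32

-32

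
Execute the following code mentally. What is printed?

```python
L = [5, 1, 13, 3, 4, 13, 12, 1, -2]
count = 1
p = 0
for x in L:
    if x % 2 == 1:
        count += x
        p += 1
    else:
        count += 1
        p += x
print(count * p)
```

x=5: odd, count = 1+5 = 6; p=1
x=1: odd, count = 6+1 = 7; p=2
x=13: odd, count = 7+13 = 20; p=3
x=3: odd, count = 20+3 = 23; p=4
x=4: not odd, count = 23+1 = 24; p=8
x=13: odd, count = 24+13 = 37; p=9
x=12: not odd, count = 37+1 = 38; p=21
x=1: odd, count = 38+1 = 39; p=22
x=-2: not odd, count = 39+1 = 40; p=20
count*p = 40*20 = 800

800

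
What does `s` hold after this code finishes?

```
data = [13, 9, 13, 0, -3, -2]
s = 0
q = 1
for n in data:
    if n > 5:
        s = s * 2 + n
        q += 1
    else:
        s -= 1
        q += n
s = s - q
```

n=13: >5, s = 0*2+13 = 13; q=2
n=9: >5, s = 13*2+9 = 35; q=3
n=13: >5, s = 35*2+13 = 83; q=4
n=0: not >5, s = 83-1 = 82; q=4
n=-3: not >5, s = 82-1 = 81; q=1
n=-2: not >5, s = 81-1 = 80; q=-1
s-q = 80-(-1) = 81

81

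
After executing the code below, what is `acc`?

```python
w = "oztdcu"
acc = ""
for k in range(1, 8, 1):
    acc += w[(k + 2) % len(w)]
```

'dcuoztd'

k=1: add w[3]='d' → 'd'
k=2: add w[4]='c' → 'dc'
k=3: add w[5]='u' → 'dcu'
k=4: add w[0]='o' → 'dcuo'
k=5: add w[1]='z' → 'dcuoz'
k=6: add w[2]='t' → 'dcuozt'
k=7: add w[3]='d' → 'dcuoztd'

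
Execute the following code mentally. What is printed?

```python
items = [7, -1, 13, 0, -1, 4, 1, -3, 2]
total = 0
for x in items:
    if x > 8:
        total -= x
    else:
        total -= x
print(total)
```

-22

x=7: not >8, total = 0-7 = -7
x=-1: not >8, total = (-7)-(-1) = -6
x=13: >8, total = (-6)-13 = -19
x=0: not >8, total = (-19)-0 = -19
x=-1: not >8, total = (-19)-(-1) = -18
x=4: not >8, total = (-18)-4 = -22
x=1: not >8, total = (-22)-1 = -23
x=-3: not >8, total = (-23)-(-3) = -20
x=2: not >8, total = (-20)-2 = -22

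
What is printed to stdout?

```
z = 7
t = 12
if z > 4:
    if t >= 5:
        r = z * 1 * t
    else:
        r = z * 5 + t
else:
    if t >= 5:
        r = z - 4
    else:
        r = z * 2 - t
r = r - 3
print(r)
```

z=7, t=12
z > 4 is True; t >= 5 is True
→ r = z * 1 * t = 84
r = 84-3 = 81

81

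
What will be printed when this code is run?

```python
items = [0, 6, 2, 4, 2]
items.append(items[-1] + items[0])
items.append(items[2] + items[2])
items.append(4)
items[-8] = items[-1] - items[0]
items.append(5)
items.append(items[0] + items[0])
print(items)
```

[4, 6, 2, 4, 2, 2, 4, 4, 5, 8]

append items[-1]+items[0] = 2+0 = 2 → [0, 6, 2, 4, 2, 2]
append items[2]+items[2] = 2+2 = 4 → [0, 6, 2, 4, 2, 2, 4]
append 4 → [0, 6, 2, 4, 2, 2, 4, 4]
items[-8] = items[-1]-items[0] = 4-0 = 4 → [4, 6, 2, 4, 2, 2, 4, 4]
append 5 → [4, 6, 2, 4, 2, 2, 4, 4, 5]
append items[0]+items[0] = 4+4 = 8 → [4, 6, 2, 4, 2, 2, 4, 4, 5, 8]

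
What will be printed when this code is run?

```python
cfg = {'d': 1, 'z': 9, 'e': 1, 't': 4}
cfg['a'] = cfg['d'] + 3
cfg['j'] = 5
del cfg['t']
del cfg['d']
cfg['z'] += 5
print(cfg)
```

{'z': 14, 'e': 1, 'a': 4, 'j': 5}

cfg['a'] = cfg['d']+3 = 4 → {'d': 1, 'z': 9, 'e': 1, 't': 4, 'a': 4}
cfg['j'] = 5 → {'d': 1, 'z': 9, 'e': 1, 't': 4, 'a': 4, 'j': 5}
del 't' → {'d': 1, 'z': 9, 'e': 1, 'a': 4, 'j': 5}
del 'd' → {'z': 9, 'e': 1, 'a': 4, 'j': 5}
cfg['z'] = 9+5 = 14 → {'z': 14, 'e': 1, 'a': 4, 'j': 5}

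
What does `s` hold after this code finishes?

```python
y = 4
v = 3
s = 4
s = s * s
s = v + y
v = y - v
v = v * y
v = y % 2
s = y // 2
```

2

s = 4*4 = 16
s = 3+4 = 7
v = 4-3 = 1
v = 1*4 = 4
v = 4%2 = 0
s = 4//2 = 2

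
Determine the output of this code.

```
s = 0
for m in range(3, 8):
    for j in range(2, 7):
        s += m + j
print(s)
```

m=3,j=2: s = 0+5 = 5
m=3,j=3: s = 5+6 = 11
m=3,j=4: s = 11+7 = 18
m=3,j=5: s = 18+8 = 26
m=3,j=6: s = 26+9 = 35
m=4,j=2: s = 35+6 = 41
m=4,j=3: s = 41+7 = 48
m=4,j=4: s = 48+8 = 56
m=4,j=5: s = 56+9 = 65
m=4,j=6: s = 65+10 = 75
m=5,j=2: s = 75+7 = 82
m=5,j=3: s = 82+8 = 90
m=5,j=4: s = 90+9 = 99
m=5,j=5: s = 99+10 = 109
m=5,j=6: s = 109+11 = 120
m=6,j=2: s = 120+8 = 128
m=6,j=3: s = 128+9 = 137
m=6,j=4: s = 137+10 = 147
m=6,j=5: s = 147+11 = 158
m=6,j=6: s = 158+12 = 170
m=7,j=2: s = 170+9 = 179
m=7,j=3: s = 179+10 = 189
m=7,j=4: s = 189+11 = 200
m=7,j=5: s = 200+12 = 212
m=7,j=6: s = 212+13 = 225

225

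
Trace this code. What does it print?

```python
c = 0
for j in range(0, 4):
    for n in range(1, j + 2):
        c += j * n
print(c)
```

j=0,n=1: c = 0+0 = 0
j=1,n=1: c = 0+1 = 1
j=1,n=2: c = 1+2 = 3
j=2,n=1: c = 3+2 = 5
j=2,n=2: c = 5+4 = 9
j=2,n=3: c = 9+6 = 15
j=3,n=1: c = 15+3 = 18
j=3,n=2: c = 18+6 = 24
j=3,n=3: c = 24+9 = 33
j=3,n=4: c = 33+12 = 45

45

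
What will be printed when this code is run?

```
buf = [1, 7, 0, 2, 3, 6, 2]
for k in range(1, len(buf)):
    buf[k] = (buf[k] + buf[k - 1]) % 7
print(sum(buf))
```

17

k=1: buf[1] = (7+1)%7 = 1 → [1, 1, 0, 2, 3, 6, 2]
k=2: buf[2] = (0+1)%7 = 1 → [1, 1, 1, 2, 3, 6, 2]
k=3: buf[3] = (2+1)%7 = 3 → [1, 1, 1, 3, 3, 6, 2]
k=4: buf[4] = (3+3)%7 = 6 → [1, 1, 1, 3, 6, 6, 2]
k=5: buf[5] = (6+6)%7 = 5 → [1, 1, 1, 3, 6, 5, 2]
k=6: buf[6] = (2+5)%7 = 0 → [1, 1, 1, 3, 6, 5, 0]
sum = 17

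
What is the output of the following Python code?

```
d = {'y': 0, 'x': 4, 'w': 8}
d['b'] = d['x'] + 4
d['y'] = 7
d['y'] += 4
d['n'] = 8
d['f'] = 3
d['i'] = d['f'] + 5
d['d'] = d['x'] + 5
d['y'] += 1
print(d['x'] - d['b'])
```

-4

d['b'] = d['x']+4 = 8 → {'y': 0, 'x': 4, 'w': 8, 'b': 8}
d['y'] = 7 → {'y': 7, 'x': 4, 'w': 8, 'b': 8}
d['y'] = 7+4 = 11 → {'y': 11, 'x': 4, 'w': 8, 'b': 8}
d['n'] = 8 → {'y': 11, 'x': 4, 'w': 8, 'b': 8, 'n': 8}
d['f'] = 3 → {'y': 11, 'x': 4, 'w': 8, 'b': 8, 'n': 8, 'f': 3}
d['i'] = d['f']+5 = 8 → {'y': 11, 'x': 4, 'w': 8, 'b': 8, 'n': 8, 'f': 3, 'i': 8}
d['d'] = d['x']+5 = 9 → {'y': 11, 'x': 4, 'w': 8, 'b': 8, 'n': 8, 'f': 3, 'i': 8, 'd': 9}
d['y'] = 11+1 = 12 → {'y': 12, 'x': 4, 'w': 8, 'b': 8, 'n': 8, 'f': 3, 'i': 8, 'd': 9}
d['x']-d['b'] = 4-8 = -4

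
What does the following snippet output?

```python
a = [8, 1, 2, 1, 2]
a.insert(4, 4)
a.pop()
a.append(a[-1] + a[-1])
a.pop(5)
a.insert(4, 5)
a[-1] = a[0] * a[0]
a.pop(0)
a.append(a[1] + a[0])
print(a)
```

[1, 2, 1, 5, 64, 3]

insert 4 at 4 → [8, 1, 2, 1, 4, 2]
pop() removes 2 → [8, 1, 2, 1, 4]
append a[-1]+a[-1] = 4+4 = 8 → [8, 1, 2, 1, 4, 8]
pop(5) removes 8 → [8, 1, 2, 1, 4]
insert 5 at 4 → [8, 1, 2, 1, 5, 4]
a[-1] = a[0]*a[0] = 8*8 = 64 → [8, 1, 2, 1, 5, 64]
pop(0) removes 8 → [1, 2, 1, 5, 64]
append a[1]+a[0] = 2+1 = 3 → [1, 2, 1, 5, 64, 3]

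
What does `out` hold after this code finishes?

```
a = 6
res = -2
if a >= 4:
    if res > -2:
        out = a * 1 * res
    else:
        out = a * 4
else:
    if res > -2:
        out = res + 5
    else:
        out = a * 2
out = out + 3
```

a=6, res=-2
a >= 4 is True; res > -2 is False
→ out = a * 4 = 24
out = 24+3 = 27

27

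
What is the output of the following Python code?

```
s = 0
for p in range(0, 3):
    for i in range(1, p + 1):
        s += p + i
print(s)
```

9

p=1,i=1: s = 0+2 = 2
p=2,i=1: s = 2+3 = 5
p=2,i=2: s = 5+4 = 9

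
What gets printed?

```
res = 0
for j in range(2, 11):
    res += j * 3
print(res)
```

162

j=2: res = 0+2*3 = 6
j=3: res = 6+3*3 = 15
j=4: res = 15+4*3 = 27
j=5: res = 27+5*3 = 42
j=6: res = 42+6*3 = 60
j=7: res = 60+7*3 = 81
j=8: res = 81+8*3 = 105
j=9: res = 105+9*3 = 132
j=10: res = 132+10*3 = 162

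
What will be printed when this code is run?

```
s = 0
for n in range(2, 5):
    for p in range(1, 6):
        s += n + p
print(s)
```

n=2,p=1: s = 0+3 = 3
n=2,p=2: s = 3+4 = 7
n=2,p=3: s = 7+5 = 12
n=2,p=4: s = 12+6 = 18
n=2,p=5: s = 18+7 = 25
n=3,p=1: s = 25+4 = 29
n=3,p=2: s = 29+5 = 34
n=3,p=3: s = 34+6 = 40
n=3,p=4: s = 40+7 = 47
n=3,p=5: s = 47+8 = 55
n=4,p=1: s = 55+5 = 60
n=4,p=2: s = 60+6 = 66
n=4,p=3: s = 66+7 = 73
n=4,p=4: s = 73+8 = 81
n=4,p=5: s = 81+9 = 90

90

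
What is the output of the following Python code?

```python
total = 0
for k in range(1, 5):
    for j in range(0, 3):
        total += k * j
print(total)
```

k=1,j=0: total = 0+0 = 0
k=1,j=1: total = 0+1 = 1
k=1,j=2: total = 1+2 = 3
k=2,j=0: total = 3+0 = 3
k=2,j=1: total = 3+2 = 5
k=2,j=2: total = 5+4 = 9
k=3,j=0: total = 9+0 = 9
k=3,j=1: total = 9+3 = 12
k=3,j=2: total = 12+6 = 18
k=4,j=0: total = 18+0 = 18
k=4,j=1: total = 18+4 = 22
k=4,j=2: total = 22+8 = 30

30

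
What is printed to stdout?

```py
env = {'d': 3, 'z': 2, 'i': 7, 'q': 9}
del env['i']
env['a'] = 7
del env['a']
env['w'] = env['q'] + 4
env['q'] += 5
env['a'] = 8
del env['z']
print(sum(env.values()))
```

del 'i' → {'d': 3, 'z': 2, 'q': 9}
env['a'] = 7 → {'d': 3, 'z': 2, 'q': 9, 'a': 7}
del 'a' → {'d': 3, 'z': 2, 'q': 9}
env['w'] = env['q']+4 = 13 → {'d': 3, 'z': 2, 'q': 9, 'w': 13}
env['q'] = 9+5 = 14 → {'d': 3, 'z': 2, 'q': 14, 'w': 13}
env['a'] = 8 → {'d': 3, 'z': 2, 'q': 14, 'w': 13, 'a': 8}
del 'z' → {'d': 3, 'q': 14, 'w': 13, 'a': 8}
sum of values = 38

38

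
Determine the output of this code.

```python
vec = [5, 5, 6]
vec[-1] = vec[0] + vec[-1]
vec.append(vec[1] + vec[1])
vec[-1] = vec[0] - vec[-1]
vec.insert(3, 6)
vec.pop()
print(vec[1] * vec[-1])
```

vec[-1] = vec[0]+vec[-1] = 5+6 = 11 → [5, 5, 11]
append vec[1]+vec[1] = 5+5 = 10 → [5, 5, 11, 10]
vec[-1] = vec[0]-vec[-1] = 5-10 = -5 → [5, 5, 11, -5]
insert 6 at 3 → [5, 5, 11, 6, -5]
pop() removes -5 → [5, 5, 11, 6]
vec[1]*vec[-1] = 5*6 = 30

30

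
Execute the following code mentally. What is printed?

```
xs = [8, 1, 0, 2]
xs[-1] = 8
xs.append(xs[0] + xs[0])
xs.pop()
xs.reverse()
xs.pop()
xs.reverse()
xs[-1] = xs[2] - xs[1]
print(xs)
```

[1, 0, 8]

xs[-1] = 8 → [8, 1, 0, 8]
append xs[0]+xs[0] = 8+8 = 16 → [8, 1, 0, 8, 16]
pop() removes 16 → [8, 1, 0, 8]
reverse → [8, 0, 1, 8]
pop() removes 8 → [8, 0, 1]
reverse → [1, 0, 8]
xs[-1] = xs[2]-xs[1] = 8-0 = 8 → [1, 0, 8]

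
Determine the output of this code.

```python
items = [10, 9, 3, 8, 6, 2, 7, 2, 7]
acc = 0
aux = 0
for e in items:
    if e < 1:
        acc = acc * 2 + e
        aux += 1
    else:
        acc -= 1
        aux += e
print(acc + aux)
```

45

e=10: not <1, acc = 0-1 = -1; aux=10
e=9: not <1, acc = (-1)-1 = -2; aux=19
e=3: not <1, acc = (-2)-1 = -3; aux=22
e=8: not <1, acc = (-3)-1 = -4; aux=30
e=6: not <1, acc = (-4)-1 = -5; aux=36
e=2: not <1, acc = (-5)-1 = -6; aux=38
e=7: not <1, acc = (-6)-1 = -7; aux=45
e=2: not <1, acc = (-7)-1 = -8; aux=47
e=7: not <1, acc = (-8)-1 = -9; aux=54
acc+aux = (-9)+54 = 45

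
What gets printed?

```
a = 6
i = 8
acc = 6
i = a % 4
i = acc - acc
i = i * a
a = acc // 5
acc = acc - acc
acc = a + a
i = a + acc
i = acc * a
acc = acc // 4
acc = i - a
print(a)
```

1

i = 6%4 = 2
i = 6-6 = 0
i = 0*6 = 0
a = 6//5 = 1
acc = 6-6 = 0
acc = 1+1 = 2
i = 1+2 = 3
i = 2*1 = 2
acc = 2//4 = 0
acc = 2-1 = 1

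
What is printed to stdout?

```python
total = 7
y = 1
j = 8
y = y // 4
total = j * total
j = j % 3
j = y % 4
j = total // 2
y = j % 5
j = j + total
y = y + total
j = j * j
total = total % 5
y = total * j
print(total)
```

y = 1//4 = 0
total = 8*7 = 56
j = 8%3 = 2
j = 0%4 = 0
j = 56//2 = 28
y = 28%5 = 3
j = 28+56 = 84
y = 3+56 = 59
j = 84*84 = 7056
total = 56%5 = 1
y = 1*7056 = 7056

1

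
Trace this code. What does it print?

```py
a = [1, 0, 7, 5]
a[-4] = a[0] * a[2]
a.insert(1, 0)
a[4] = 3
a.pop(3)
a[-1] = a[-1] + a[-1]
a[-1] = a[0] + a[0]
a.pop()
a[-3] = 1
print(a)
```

a[-4] = a[0]*a[2] = 1*7 = 7 → [7, 0, 7, 5]
insert 0 at 1 → [7, 0, 0, 7, 5]
a[4] = 3 → [7, 0, 0, 7, 3]
pop(3) removes 7 → [7, 0, 0, 3]
a[-1] = a[-1]+a[-1] = 3+3 = 6 → [7, 0, 0, 6]
a[-1] = a[0]+a[0] = 7+7 = 14 → [7, 0, 0, 14]
pop() removes 14 → [7, 0, 0]
a[-3] = 1 → [1, 0, 0]

[1, 0, 0]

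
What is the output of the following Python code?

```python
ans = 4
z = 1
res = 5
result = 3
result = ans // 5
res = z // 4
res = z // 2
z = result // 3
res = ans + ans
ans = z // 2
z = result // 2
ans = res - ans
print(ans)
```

8

result = 4//5 = 0
res = 1//4 = 0
res = 1//2 = 0
z = 0//3 = 0
res = 4+4 = 8
ans = 0//2 = 0
z = 0//2 = 0
ans = 8-0 = 8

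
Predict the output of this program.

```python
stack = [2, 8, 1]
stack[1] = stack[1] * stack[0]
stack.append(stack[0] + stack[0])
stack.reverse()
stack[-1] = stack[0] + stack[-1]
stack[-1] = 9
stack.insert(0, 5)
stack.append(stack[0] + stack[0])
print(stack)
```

[5, 4, 1, 16, 9, 10]

stack[1] = stack[1]*stack[0] = 8*2 = 16 → [2, 16, 1]
append stack[0]+stack[0] = 2+2 = 4 → [2, 16, 1, 4]
reverse → [4, 1, 16, 2]
stack[-1] = stack[0]+stack[-1] = 4+2 = 6 → [4, 1, 16, 6]
stack[-1] = 9 → [4, 1, 16, 9]
insert 5 at 0 → [5, 4, 1, 16, 9]
append stack[0]+stack[0] = 5+5 = 10 → [5, 4, 1, 16, 9, 10]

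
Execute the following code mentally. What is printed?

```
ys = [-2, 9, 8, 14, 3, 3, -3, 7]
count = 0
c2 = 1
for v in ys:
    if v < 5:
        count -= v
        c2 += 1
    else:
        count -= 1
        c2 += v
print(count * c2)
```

-215

v=-2: <5, count = 0-(-2) = 2; c2=2
v=9: not <5, count = 2-1 = 1; c2=11
v=8: not <5, count = 1-1 = 0; c2=19
v=14: not <5, count = 0-1 = -1; c2=33
v=3: <5, count = (-1)-3 = -4; c2=34
v=3: <5, count = (-4)-3 = -7; c2=35
v=-3: <5, count = (-7)-(-3) = -4; c2=36
v=7: not <5, count = (-4)-1 = -5; c2=43
count*c2 = (-5)*43 = -215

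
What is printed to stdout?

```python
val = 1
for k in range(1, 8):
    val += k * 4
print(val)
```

k=1: val = 1+1*4 = 5
k=2: val = 5+2*4 = 13
k=3: val = 13+3*4 = 25
k=4: val = 25+4*4 = 41
k=5: val = 41+5*4 = 61
k=6: val = 61+6*4 = 85
k=7: val = 85+7*4 = 113

113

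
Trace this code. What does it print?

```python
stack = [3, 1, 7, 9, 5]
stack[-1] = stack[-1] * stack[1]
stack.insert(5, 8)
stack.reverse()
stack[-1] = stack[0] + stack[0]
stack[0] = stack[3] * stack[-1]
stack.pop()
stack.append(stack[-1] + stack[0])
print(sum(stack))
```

stack[-1] = stack[-1]*stack[1] = 5*1 = 5 → [3, 1, 7, 9, 5]
insert 8 at 5 → [3, 1, 7, 9, 5, 8]
reverse → [8, 5, 9, 7, 1, 3]
stack[-1] = stack[0]+stack[0] = 8+8 = 16 → [8, 5, 9, 7, 1, 16]
stack[0] = stack[3]*stack[-1] = 7*16 = 112 → [112, 5, 9, 7, 1, 16]
pop() removes 16 → [112, 5, 9, 7, 1]
append stack[-1]+stack[0] = 1+112 = 113 → [112, 5, 9, 7, 1, 113]
sum = 247

247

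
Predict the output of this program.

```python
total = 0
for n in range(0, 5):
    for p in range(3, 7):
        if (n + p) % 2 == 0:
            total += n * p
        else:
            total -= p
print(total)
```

48

n=0,p=3: odd sum, total = 0-3 = -3
n=0,p=4: even sum, total = (-3)+0 = -3
n=0,p=5: odd sum, total = (-3)-5 = -8
n=0,p=6: even sum, total = (-8)+0 = -8
n=1,p=3: even sum, total = (-8)+3 = -5
n=1,p=4: odd sum, total = (-5)-4 = -9
n=1,p=5: even sum, total = (-9)+5 = -4
n=1,p=6: odd sum, total = (-4)-6 = -10
n=2,p=3: odd sum, total = (-10)-3 = -13
n=2,p=4: even sum, total = (-13)+8 = -5
n=2,p=5: odd sum, total = (-5)-5 = -10
n=2,p=6: even sum, total = (-10)+12 = 2
n=3,p=3: even sum, total = 2+9 = 11
n=3,p=4: odd sum, total = 11-4 = 7
n=3,p=5: even sum, total = 7+15 = 22
n=3,p=6: odd sum, total = 22-6 = 16
n=4,p=3: odd sum, total = 16-3 = 13
n=4,p=4: even sum, total = 13+16 = 29
n=4,p=5: odd sum, total = 29-5 = 24
n=4,p=6: even sum, total = 24+24 = 48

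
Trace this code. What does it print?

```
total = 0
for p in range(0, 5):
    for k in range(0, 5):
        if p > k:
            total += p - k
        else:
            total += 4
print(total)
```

80

p=0,k=0: not 0>0, total = 0+4 = 4
p=0,k=1: not 0>1, total = 4+4 = 8
p=0,k=2: not 0>2, total = 8+4 = 12
p=0,k=3: not 0>3, total = 12+4 = 16
p=0,k=4: not 0>4, total = 16+4 = 20
p=1,k=0: 1>0, total = 20+1 = 21
p=1,k=1: not 1>1, total = 21+4 = 25
p=1,k=2: not 1>2, total = 25+4 = 29
p=1,k=3: not 1>3, total = 29+4 = 33
p=1,k=4: not 1>4, total = 33+4 = 37
p=2,k=0: 2>0, total = 37+2 = 39
p=2,k=1: 2>1, total = 39+1 = 40
p=2,k=2: not 2>2, total = 40+4 = 44
p=2,k=3: not 2>3, total = 44+4 = 48
p=2,k=4: not 2>4, total = 48+4 = 52
p=3,k=0: 3>0, total = 52+3 = 55
p=3,k=1: 3>1, total = 55+2 = 57
p=3,k=2: 3>2, total = 57+1 = 58
p=3,k=3: not 3>3, total = 58+4 = 62
p=3,k=4: not 3>4, total = 62+4 = 66
p=4,k=0: 4>0, total = 66+4 = 70
p=4,k=1: 4>1, total = 70+3 = 73
p=4,k=2: 4>2, total = 73+2 = 75
p=4,k=3: 4>3, total = 75+1 = 76
p=4,k=4: not 4>4, total = 76+4 = 80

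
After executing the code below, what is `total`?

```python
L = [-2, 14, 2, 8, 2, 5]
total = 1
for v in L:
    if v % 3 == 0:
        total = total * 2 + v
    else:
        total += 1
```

7

v=-2: not %3==0, total = 1+1 = 2
v=14: not %3==0, total = 2+1 = 3
v=2: not %3==0, total = 3+1 = 4
v=8: not %3==0, total = 4+1 = 5
v=2: not %3==0, total = 5+1 = 6
v=5: not %3==0, total = 6+1 = 7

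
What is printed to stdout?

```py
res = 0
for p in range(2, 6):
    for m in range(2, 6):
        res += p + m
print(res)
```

112

p=2,m=2: res = 0+4 = 4
p=2,m=3: res = 4+5 = 9
p=2,m=4: res = 9+6 = 15
p=2,m=5: res = 15+7 = 22
p=3,m=2: res = 22+5 = 27
p=3,m=3: res = 27+6 = 33
p=3,m=4: res = 33+7 = 40
p=3,m=5: res = 40+8 = 48
p=4,m=2: res = 48+6 = 54
p=4,m=3: res = 54+7 = 61
p=4,m=4: res = 61+8 = 69
p=4,m=5: res = 69+9 = 78
p=5,m=2: res = 78+7 = 85
p=5,m=3: res = 85+8 = 93
p=5,m=4: res = 93+9 = 102
p=5,m=5: res = 102+10 = 112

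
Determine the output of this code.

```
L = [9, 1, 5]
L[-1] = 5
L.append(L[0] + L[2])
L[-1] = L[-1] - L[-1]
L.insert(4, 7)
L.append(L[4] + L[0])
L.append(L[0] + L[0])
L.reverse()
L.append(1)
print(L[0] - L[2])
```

11

L[-1] = 5 → [9, 1, 5]
append L[0]+L[2] = 9+5 = 14 → [9, 1, 5, 14]
L[-1] = L[-1]-L[-1] = 14-14 = 0 → [9, 1, 5, 0]
insert 7 at 4 → [9, 1, 5, 0, 7]
append L[4]+L[0] = 7+9 = 16 → [9, 1, 5, 0, 7, 16]
append L[0]+L[0] = 9+9 = 18 → [9, 1, 5, 0, 7, 16, 18]
reverse → [18, 16, 7, 0, 5, 1, 9]
append 1 → [18, 16, 7, 0, 5, 1, 9, 1]
L[0]-L[2] = 18-7 = 11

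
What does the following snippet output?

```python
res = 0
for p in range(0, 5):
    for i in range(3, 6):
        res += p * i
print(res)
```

p=0,i=3: res = 0+0 = 0
p=0,i=4: res = 0+0 = 0
p=0,i=5: res = 0+0 = 0
p=1,i=3: res = 0+3 = 3
p=1,i=4: res = 3+4 = 7
p=1,i=5: res = 7+5 = 12
p=2,i=3: res = 12+6 = 18
p=2,i=4: res = 18+8 = 26
p=2,i=5: res = 26+10 = 36
p=3,i=3: res = 36+9 = 45
p=3,i=4: res = 45+12 = 57
p=3,i=5: res = 57+15 = 72
p=4,i=3: res = 72+12 = 84
p=4,i=4: res = 84+16 = 100
p=4,i=5: res = 100+20 = 120

120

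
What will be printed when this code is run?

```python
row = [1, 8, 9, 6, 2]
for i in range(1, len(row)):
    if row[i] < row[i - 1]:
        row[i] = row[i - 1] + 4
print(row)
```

[1, 8, 9, 13, 17]

i=1: 8>=1, unchanged → [1, 8, 9, 6, 2]
i=2: 9>=8, unchanged → [1, 8, 9, 6, 2]
i=3: 6<9, row[3] = 9+4 = 13 → [1, 8, 9, 13, 2]
i=4: 2<13, row[4] = 13+4 = 17 → [1, 8, 9, 13, 17]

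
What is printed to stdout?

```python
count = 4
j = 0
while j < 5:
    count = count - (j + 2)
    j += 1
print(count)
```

j=0: count = 4-2 = 2
j=1: count = 2-3 = -1
j=2: count = (-1)-4 = -5
j=3: count = (-5)-5 = -10
j=4: count = (-10)-6 = -16

-16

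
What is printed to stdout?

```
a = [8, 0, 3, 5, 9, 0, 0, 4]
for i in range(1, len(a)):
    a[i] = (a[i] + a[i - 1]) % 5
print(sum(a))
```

i=1: a[1] = (0+8)%5 = 3 → [8, 3, 3, 5, 9, 0, 0, 4]
i=2: a[2] = (3+3)%5 = 1 → [8, 3, 1, 5, 9, 0, 0, 4]
i=3: a[3] = (5+1)%5 = 1 → [8, 3, 1, 1, 9, 0, 0, 4]
i=4: a[4] = (9+1)%5 = 0 → [8, 3, 1, 1, 0, 0, 0, 4]
i=5: a[5] = (0+0)%5 = 0 → [8, 3, 1, 1, 0, 0, 0, 4]
i=6: a[6] = (0+0)%5 = 0 → [8, 3, 1, 1, 0, 0, 0, 4]
i=7: a[7] = (4+0)%5 = 4 → [8, 3, 1, 1, 0, 0, 0, 4]
sum = 17

17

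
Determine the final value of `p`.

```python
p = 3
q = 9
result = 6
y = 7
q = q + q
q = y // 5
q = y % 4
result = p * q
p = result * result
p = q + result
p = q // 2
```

1

q = 9+9 = 18
q = 7//5 = 1
q = 7%4 = 3
result = 3*3 = 9
p = 9*9 = 81
p = 3+9 = 12
p = 3//2 = 1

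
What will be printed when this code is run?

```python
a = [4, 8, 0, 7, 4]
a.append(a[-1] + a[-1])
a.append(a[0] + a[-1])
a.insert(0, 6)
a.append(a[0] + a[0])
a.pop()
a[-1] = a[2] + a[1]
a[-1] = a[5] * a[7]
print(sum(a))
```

85

append a[-1]+a[-1] = 4+4 = 8 → [4, 8, 0, 7, 4, 8]
append a[0]+a[-1] = 4+8 = 12 → [4, 8, 0, 7, 4, 8, 12]
insert 6 at 0 → [6, 4, 8, 0, 7, 4, 8, 12]
append a[0]+a[0] = 6+6 = 12 → [6, 4, 8, 0, 7, 4, 8, 12, 12]
pop() removes 12 → [6, 4, 8, 0, 7, 4, 8, 12]
a[-1] = a[2]+a[1] = 8+4 = 12 → [6, 4, 8, 0, 7, 4, 8, 12]
a[-1] = a[5]*a[7] = 4*12 = 48 → [6, 4, 8, 0, 7, 4, 8, 48]
sum = 85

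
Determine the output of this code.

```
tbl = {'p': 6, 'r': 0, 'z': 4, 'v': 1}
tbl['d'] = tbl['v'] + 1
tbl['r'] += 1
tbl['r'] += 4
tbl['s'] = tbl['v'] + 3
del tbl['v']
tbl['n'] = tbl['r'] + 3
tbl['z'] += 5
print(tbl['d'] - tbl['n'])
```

tbl['d'] = tbl['v']+1 = 2 → {'p': 6, 'r': 0, 'z': 4, 'v': 1, 'd': 2}
tbl['r'] = 0+1 = 1 → {'p': 6, 'r': 1, 'z': 4, 'v': 1, 'd': 2}
tbl['r'] = 1+4 = 5 → {'p': 6, 'r': 5, 'z': 4, 'v': 1, 'd': 2}
tbl['s'] = tbl['v']+3 = 4 → {'p': 6, 'r': 5, 'z': 4, 'v': 1, 'd': 2, 's': 4}
del 'v' → {'p': 6, 'r': 5, 'z': 4, 'd': 2, 's': 4}
tbl['n'] = tbl['r']+3 = 8 → {'p': 6, 'r': 5, 'z': 4, 'd': 2, 's': 4, 'n': 8}
tbl['z'] = 4+5 = 9 → {'p': 6, 'r': 5, 'z': 9, 'd': 2, 's': 4, 'n': 8}
tbl['d']-tbl['n'] = 2-8 = -6

-6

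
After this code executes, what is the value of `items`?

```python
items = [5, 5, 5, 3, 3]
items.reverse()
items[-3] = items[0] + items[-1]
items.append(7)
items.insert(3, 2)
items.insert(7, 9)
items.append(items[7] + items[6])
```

[3, 3, 8, 2, 5, 5, 7, 9, 16]

reverse → [3, 3, 5, 5, 5]
items[-3] = items[0]+items[-1] = 3+5 = 8 → [3, 3, 8, 5, 5]
append 7 → [3, 3, 8, 5, 5, 7]
insert 2 at 3 → [3, 3, 8, 2, 5, 5, 7]
insert 9 at 7 → [3, 3, 8, 2, 5, 5, 7, 9]
append items[7]+items[6] = 9+7 = 16 → [3, 3, 8, 2, 5, 5, 7, 9, 16]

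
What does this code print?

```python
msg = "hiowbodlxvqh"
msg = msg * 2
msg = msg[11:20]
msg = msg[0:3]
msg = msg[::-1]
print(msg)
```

repeat ×2 → 'hiowbodlxvqhhiowbodlxvqh'
slice [11:20] → 'hhiowbodl'
slice [0:3] → 'hhi'
reverse → 'ihh'

ihh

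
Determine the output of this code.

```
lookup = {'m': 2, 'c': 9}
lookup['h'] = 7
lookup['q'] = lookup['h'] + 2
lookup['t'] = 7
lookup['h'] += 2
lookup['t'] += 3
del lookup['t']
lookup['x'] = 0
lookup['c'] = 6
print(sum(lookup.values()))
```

26

lookup['h'] = 7 → {'m': 2, 'c': 9, 'h': 7}
lookup['q'] = lookup['h']+2 = 9 → {'m': 2, 'c': 9, 'h': 7, 'q': 9}
lookup['t'] = 7 → {'m': 2, 'c': 9, 'h': 7, 'q': 9, 't': 7}
lookup['h'] = 7+2 = 9 → {'m': 2, 'c': 9, 'h': 9, 'q': 9, 't': 7}
lookup['t'] = 7+3 = 10 → {'m': 2, 'c': 9, 'h': 9, 'q': 9, 't': 10}
del 't' → {'m': 2, 'c': 9, 'h': 9, 'q': 9}
lookup['x'] = 0 → {'m': 2, 'c': 9, 'h': 9, 'q': 9, 'x': 0}
lookup['c'] = 6 → {'m': 2, 'c': 6, 'h': 9, 'q': 9, 'x': 0}
sum of values = 26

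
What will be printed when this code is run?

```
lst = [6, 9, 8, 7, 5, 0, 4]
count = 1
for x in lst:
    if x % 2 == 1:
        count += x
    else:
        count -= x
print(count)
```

x=6: not odd, count = 1-6 = -5
x=9: odd, count = (-5)+9 = 4
x=8: not odd, count = 4-8 = -4
x=7: odd, count = (-4)+7 = 3
x=5: odd, count = 3+5 = 8
x=0: not odd, count = 8-0 = 8
x=4: not odd, count = 8-4 = 4

4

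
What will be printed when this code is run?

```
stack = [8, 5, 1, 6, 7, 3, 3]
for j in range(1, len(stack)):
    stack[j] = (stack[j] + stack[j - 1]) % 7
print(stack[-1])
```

j=1: stack[1] = (5+8)%7 = 6 → [8, 6, 1, 6, 7, 3, 3]
j=2: stack[2] = (1+6)%7 = 0 → [8, 6, 0, 6, 7, 3, 3]
j=3: stack[3] = (6+0)%7 = 6 → [8, 6, 0, 6, 7, 3, 3]
j=4: stack[4] = (7+6)%7 = 6 → [8, 6, 0, 6, 6, 3, 3]
j=5: stack[5] = (3+6)%7 = 2 → [8, 6, 0, 6, 6, 2, 3]
j=6: stack[6] = (3+2)%7 = 5 → [8, 6, 0, 6, 6, 2, 5]

5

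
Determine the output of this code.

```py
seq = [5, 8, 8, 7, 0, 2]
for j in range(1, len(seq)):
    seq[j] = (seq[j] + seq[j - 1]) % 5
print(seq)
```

j=1: seq[1] = (8+5)%5 = 3 → [5, 3, 8, 7, 0, 2]
j=2: seq[2] = (8+3)%5 = 1 → [5, 3, 1, 7, 0, 2]
j=3: seq[3] = (7+1)%5 = 3 → [5, 3, 1, 3, 0, 2]
j=4: seq[4] = (0+3)%5 = 3 → [5, 3, 1, 3, 3, 2]
j=5: seq[5] = (2+3)%5 = 0 → [5, 3, 1, 3, 3, 0]

[5, 3, 1, 3, 3, 0]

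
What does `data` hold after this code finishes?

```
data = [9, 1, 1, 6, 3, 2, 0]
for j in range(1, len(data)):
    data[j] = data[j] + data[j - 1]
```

[9, 10, 11, 17, 20, 22, 22]

j=1: data[1] = 1+9 = 10 → [9, 10, 1, 6, 3, 2, 0]
j=2: data[2] = 1+10 = 11 → [9, 10, 11, 6, 3, 2, 0]
j=3: data[3] = 6+11 = 17 → [9, 10, 11, 17, 3, 2, 0]
j=4: data[4] = 3+17 = 20 → [9, 10, 11, 17, 20, 2, 0]
j=5: data[5] = 2+20 = 22 → [9, 10, 11, 17, 20, 22, 0]
j=6: data[6] = 0+22 = 22 → [9, 10, 11, 17, 20, 22, 22]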